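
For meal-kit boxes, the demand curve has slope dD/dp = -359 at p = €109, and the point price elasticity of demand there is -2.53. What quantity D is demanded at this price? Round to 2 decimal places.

Ed = (dD/dp)·(p/D) ⇒ D = (dD/dp)·p/Ed = (-359)·109/(-2.53) = 15466.7984…

15466.80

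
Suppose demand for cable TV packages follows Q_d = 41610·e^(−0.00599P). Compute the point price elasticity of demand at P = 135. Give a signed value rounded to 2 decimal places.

dQ_d/dP = −0.00599·Q_d = -111.028. At P = 135, Q_d = 18535.6.
Ed = (dQ_d/dP)·(P/Q_d) = (-111.028) × (135/18535.6) = -0.8086…

-0.81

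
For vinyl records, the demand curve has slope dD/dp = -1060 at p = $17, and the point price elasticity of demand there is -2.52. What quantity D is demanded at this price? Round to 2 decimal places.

Ed = (dD/dp)·(p/D) ⇒ D = (dD/dp)·p/Ed = (-1060)·17/(-2.52) = 7150.7936…

7150.79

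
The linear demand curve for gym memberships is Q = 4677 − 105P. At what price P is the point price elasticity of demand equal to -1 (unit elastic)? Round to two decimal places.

22.27

Ed = −105P/(4677 − 105P). Set this equal to -1:
105P = 1·(4677 − 105P) ⇒ 105P(1 + 1) = 1·4677
P = 1·4677 / (105·2) = 22.2714…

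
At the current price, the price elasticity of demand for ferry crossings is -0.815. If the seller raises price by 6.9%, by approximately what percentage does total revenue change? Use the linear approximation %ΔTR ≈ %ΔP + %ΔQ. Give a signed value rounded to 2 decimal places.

%ΔQ ≈ Ed × %ΔP = (-0.815) × (+6.9%) = -5.6235%
%ΔTR ≈ %ΔP + %ΔQ = (+6.9%) + (-5.6235%) = +1.2765%

+1.28%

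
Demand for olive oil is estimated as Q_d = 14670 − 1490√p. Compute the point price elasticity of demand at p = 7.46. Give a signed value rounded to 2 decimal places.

-0.19

dQ_d/dp = −1490/(2√p) = -272.764. At p = 7.46, Q_d = 10600.4.
Ed = (dQ_d/dp)·(p/Q_d) = (-272.764) × (7.46/10600.4) = -0.1919…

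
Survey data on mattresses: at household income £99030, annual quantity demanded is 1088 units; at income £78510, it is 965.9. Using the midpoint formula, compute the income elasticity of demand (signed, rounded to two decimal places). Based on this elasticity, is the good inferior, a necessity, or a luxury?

0.51; necessity

%ΔQ = (965.9 − 1088)/[( 1088 + 965.9)/2] = -122.1/1026.95 = -0.118895…
%ΔIncome = (78510 − 99030)/[( 99030 + 78510)/2] = -20520/88770 = -0.231159…
E_income = (-122.1/1026.95) / (-20520/88770) = 0.5143…
0 < E_income < 1 ⇒ normal good, necessity.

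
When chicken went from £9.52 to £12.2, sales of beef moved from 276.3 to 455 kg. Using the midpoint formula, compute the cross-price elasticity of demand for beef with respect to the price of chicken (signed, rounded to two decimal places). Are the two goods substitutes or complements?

%ΔQ_{beef} = (455 − 276.3)/avg = 178.7/365.65 = 0.488718…
%ΔP_{chicken} = (12.2 − 9.52)/avg = 2.68/10.86 = 0.246777…
E_cross = (178.7/365.65) / (2.68/10.86) = 1.9804…
E_cross > 0 ⇒ the goods are substitutes.

1.98; substitutes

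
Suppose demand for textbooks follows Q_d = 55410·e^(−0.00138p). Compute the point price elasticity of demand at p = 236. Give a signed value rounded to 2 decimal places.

dQ_d/dp = −0.00138·Q_d = -55.2111. At p = 236, Q_d = 40008.
Ed = (dQ_d/dp)·(p/Q_d) = (-55.2111) × (236/40008) = -0.3256…

-0.33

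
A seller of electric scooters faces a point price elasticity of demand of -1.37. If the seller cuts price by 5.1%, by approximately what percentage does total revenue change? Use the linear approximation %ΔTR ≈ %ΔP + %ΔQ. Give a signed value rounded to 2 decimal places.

%ΔQ ≈ Ed × %ΔP = (-1.37) × (-5.1%) = +6.9870%
%ΔTR ≈ %ΔP + %ΔQ = (-5.1%) + (+6.9870%) = +1.8870%

+1.89%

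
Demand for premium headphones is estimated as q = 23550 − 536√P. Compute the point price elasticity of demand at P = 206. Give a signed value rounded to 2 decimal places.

dq/dP = −536/(2√P) = -18.6724. At P = 206, q = 15857.
Ed = (dq/dP)·(P/q) = (-18.6724) × (206/15857) = -0.2425…

-0.24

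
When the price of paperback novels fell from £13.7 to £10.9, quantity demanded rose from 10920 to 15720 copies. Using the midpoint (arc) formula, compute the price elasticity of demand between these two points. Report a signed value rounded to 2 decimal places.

%ΔQ = (15720 − 10920) / [(10920 + 15720)/2] = 4800/13320 = 0.360360…
%ΔP = (10.9 − 13.7) / [(13.7 + 10.9)/2] = -2.8/12.3 = -0.227642…
Arc Ed = %ΔQ / %ΔP = (4800/13320) / (-2.8/12.3) = -1.5830…

-1.58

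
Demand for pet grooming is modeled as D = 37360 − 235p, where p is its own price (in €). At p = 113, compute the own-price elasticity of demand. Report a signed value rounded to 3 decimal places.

-2.458

At the given values, D = 37360 − 235(113) = 10805.
∂D/∂p = −235.
E = (-235) × (113/10805) = -2.45765…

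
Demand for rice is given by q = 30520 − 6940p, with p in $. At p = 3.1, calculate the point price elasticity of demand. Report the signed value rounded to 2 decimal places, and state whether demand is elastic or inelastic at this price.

dq/dp = −6940. At p = 3.1, q = 30520 − 6940(3.1) = 9006.
Ed = (dq/dp)·(p/q) = −6940 × (3.1/9006) = -2.3888…
|Ed| = 2.39 > 1, so demand is elastic.

-2.39; elastic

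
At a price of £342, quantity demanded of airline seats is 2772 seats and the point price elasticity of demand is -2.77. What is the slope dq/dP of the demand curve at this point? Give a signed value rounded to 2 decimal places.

Ed = (dq/dP)·(P/q) ⇒ dq/dP = Ed·q/P = (-2.77)·2772/342 = -22.4515…

-22.45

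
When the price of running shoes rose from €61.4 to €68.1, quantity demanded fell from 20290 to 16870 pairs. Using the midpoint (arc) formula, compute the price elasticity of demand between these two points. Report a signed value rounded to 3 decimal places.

%ΔQ = (16870 − 20290) / [(20290 + 16870)/2] = -3420/18580 = -0.184068…
%ΔP = (68.1 − 61.4) / [(61.4 + 68.1)/2] = 6.7/64.75 = 0.103474…
Arc Ed = %ΔQ / %ΔP = (-3420/18580) / (6.7/64.75) = -1.77887…

-1.779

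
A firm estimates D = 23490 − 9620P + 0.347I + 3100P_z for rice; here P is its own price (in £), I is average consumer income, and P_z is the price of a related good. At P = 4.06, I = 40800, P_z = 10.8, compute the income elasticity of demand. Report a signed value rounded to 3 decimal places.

At the given values, D = 23490 − 9620(4.06) + 0.347(40800) + 3100(10.8) = 32070.4.
∂D/∂I = 0.347.
E = (0.347) × (40800/32070.4) = 0.44145…

0.441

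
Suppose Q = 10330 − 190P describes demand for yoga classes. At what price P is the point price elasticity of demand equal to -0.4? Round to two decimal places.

15.53

Ed = −190P/(10330 − 190P). Set this equal to -0.4:
190P = 0.4·(10330 − 190P) ⇒ 190P(1 + 0.4) = 0.4·10330
P = 0.4·10330 / (190·1.4) = 15.5338…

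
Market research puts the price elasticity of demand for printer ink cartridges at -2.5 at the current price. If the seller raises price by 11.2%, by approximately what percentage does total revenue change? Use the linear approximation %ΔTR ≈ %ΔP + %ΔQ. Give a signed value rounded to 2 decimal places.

%ΔQ ≈ Ed × %ΔP = (-2.5) × (+11.2%) = -28.0000%
%ΔTR ≈ %ΔP + %ΔQ = (+11.2%) + (-28.0000%) = -16.8000%

-16.80%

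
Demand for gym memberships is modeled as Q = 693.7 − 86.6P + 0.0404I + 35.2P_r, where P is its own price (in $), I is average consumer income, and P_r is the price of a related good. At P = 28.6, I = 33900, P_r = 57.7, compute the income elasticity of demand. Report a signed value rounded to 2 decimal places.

0.85

At the given values, Q = 693.7 − 86.6(28.6) + 0.0404(33900) + 35.2(57.7) = 1617.54.
∂Q/∂I = 0.0404.
E = (0.0404) × (33900/1617.54) = 0.8466…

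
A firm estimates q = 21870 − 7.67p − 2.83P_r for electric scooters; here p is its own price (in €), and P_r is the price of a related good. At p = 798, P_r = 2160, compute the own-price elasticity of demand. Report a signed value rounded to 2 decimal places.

At the given values, q = 21870 − 7.67(798) − 2.83(2160) = 9636.54.
∂q/∂p = −7.67.
E = (-7.67) × (798/9636.54) = -0.6351…

-0.64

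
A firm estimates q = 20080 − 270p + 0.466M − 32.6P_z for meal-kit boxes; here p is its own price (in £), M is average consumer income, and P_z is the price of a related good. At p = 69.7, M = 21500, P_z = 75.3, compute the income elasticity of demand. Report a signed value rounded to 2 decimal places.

At the given values, q = 20080 − 270(69.7) + 0.466(21500) − 32.6(75.3) = 8825.22.
∂q/∂M = 0.466.
E = (0.466) × (21500/8825.22) = 1.1352…

1.14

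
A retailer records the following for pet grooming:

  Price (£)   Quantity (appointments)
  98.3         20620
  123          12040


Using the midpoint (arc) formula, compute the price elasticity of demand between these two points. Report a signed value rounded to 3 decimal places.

-2.354

%ΔQ = (12040 − 20620) / [(20620 + 12040)/2] = -8580/16330 = -0.525413…
%ΔP = (123 − 98.3) / [(98.3 + 123)/2] = 24.7/110.65 = 0.223226…
Arc Ed = %ΔQ / %ΔP = (-8580/16330) / (24.7/110.65) = -2.35372…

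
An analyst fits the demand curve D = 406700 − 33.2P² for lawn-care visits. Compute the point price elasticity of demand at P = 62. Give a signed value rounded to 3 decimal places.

dD/dP = −2·33.2·P = -4116.8. At P = 62, D = 279079.2.
Ed = (dD/dP)·(P/D) = (-4116.8) × (62/279079.2) = -0.91458…

-0.915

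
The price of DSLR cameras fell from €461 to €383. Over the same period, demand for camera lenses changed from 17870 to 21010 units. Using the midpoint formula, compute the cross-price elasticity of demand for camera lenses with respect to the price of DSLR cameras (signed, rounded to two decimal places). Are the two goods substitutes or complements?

-0.87; complements

%ΔQ_{camera lenses} = (21010 − 17870)/avg = 3140/19440 = 0.161522…
%ΔP_{DSLR cameras} = (383 − 461)/avg = -78/422 = -0.184834…
E_cross = (3140/19440) / (-78/422) = -0.8738…
E_cross < 0 ⇒ the goods are complements.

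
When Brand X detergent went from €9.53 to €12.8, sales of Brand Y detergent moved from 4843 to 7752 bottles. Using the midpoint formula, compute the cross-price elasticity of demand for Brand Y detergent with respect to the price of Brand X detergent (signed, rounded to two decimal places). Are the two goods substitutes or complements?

%ΔQ_{Brand Y detergent} = (7752 − 4843)/avg = 2909/6297.5 = 0.461929…
%ΔP_{Brand X detergent} = (12.8 − 9.53)/avg = 3.27/11.165 = 0.292879…
E_cross = (2909/6297.5) / (3.27/11.165) = 1.5771…
E_cross > 0 ⇒ the goods are substitutes.

1.58; substitutes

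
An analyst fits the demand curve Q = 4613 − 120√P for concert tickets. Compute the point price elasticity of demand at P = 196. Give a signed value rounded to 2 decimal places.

dQ/dP = −120/(2√P) = -4.28571. At P = 196, Q = 2933.
Ed = (dQ/dP)·(P/Q) = (-4.28571) × (196/2933) = -0.2863…

-0.29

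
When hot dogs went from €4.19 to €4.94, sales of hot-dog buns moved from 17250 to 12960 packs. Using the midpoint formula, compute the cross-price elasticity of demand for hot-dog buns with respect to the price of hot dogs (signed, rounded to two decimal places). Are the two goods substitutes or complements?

-1.73; complements

%ΔQ_{hot-dog buns} = (12960 − 17250)/avg = -4290/15105 = -0.284011…
%ΔP_{hot dogs} = (4.94 − 4.19)/avg = 0.75/4.565 = 0.164293…
E_cross = (-4290/15105) / (0.75/4.565) = -1.7286…
E_cross < 0 ⇒ the goods are complements.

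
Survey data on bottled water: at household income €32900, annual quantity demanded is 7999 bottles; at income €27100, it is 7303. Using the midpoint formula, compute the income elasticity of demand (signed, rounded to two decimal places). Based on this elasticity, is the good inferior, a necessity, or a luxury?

0.47; necessity

%ΔQ = (7303 − 7999)/[( 7999 + 7303)/2] = -696/7651 = -0.090968…
%ΔIncome = (27100 − 32900)/[( 32900 + 27100)/2] = -5800/30000 = -0.193333…
E_income = (-696/7651) / (-5800/30000) = 0.4705…
0 < E_income < 1 ⇒ normal good, necessity.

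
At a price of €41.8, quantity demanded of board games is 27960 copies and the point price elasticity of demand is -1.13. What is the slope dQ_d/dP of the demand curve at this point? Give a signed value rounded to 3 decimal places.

Ed = (dQ_d/dP)·(P/Q_d) ⇒ dQ_d/dP = Ed·Q_d/P = (-1.13)·27960/41.8 = -755.85645…

-755.856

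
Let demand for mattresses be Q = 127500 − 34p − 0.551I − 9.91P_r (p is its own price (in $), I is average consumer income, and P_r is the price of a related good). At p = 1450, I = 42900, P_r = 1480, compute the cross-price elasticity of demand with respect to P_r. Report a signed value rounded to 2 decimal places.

At the given values, Q = 127500 − 34(1450) − 0.551(42900) − 9.91(1480) = 39895.3.
∂Q/∂P_r = -9.91.
E = (-9.91) × (1480/39895.3) = -0.3676…

-0.37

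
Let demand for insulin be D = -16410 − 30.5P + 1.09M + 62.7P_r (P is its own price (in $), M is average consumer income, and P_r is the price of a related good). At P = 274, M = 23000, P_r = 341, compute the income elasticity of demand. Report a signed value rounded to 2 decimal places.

1.16

At the given values, D = -16410 − 30.5(274) + 1.09(23000) + 62.7(341) = 21683.7.
∂D/∂M = 1.09.
E = (1.09) × (23000/21683.7) = 1.1561…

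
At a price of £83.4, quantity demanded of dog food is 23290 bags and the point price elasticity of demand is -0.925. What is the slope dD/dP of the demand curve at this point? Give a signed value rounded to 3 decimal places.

Ed = (dD/dP)·(P/D) ⇒ dD/dP = Ed·D/P = (-0.925)·23290/83.4 = -258.31235…

-258.312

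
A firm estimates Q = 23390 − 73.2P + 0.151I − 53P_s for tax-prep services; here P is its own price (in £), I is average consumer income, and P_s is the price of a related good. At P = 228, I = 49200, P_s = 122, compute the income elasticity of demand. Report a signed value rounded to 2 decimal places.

0.97

At the given values, Q = 23390 − 73.2(228) + 0.151(49200) − 53(122) = 7663.6.
∂Q/∂I = 0.151.
E = (0.151) × (49200/7663.6) = 0.9694…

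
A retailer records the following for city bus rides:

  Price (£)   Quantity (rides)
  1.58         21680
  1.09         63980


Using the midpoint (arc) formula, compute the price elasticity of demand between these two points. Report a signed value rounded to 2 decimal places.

-2.69

%ΔQ = (63980 − 21680) / [(21680 + 63980)/2] = 42300/42830 = 0.987625…
%ΔP = (1.09 − 1.58) / [(1.58 + 1.09)/2] = -0.49/1.335 = -0.367041…
Arc Ed = %ΔQ / %ΔP = (42300/42830) / (-0.49/1.335) = -2.6907…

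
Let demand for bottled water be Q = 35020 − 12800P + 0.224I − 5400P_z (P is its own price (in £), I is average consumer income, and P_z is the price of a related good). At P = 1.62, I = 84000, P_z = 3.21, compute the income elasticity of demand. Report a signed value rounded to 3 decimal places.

At the given values, Q = 35020 − 12800(1.62) + 0.224(84000) − 5400(3.21) = 15766.
∂Q/∂I = 0.224.
E = (0.224) × (84000/15766) = 1.19345…

1.193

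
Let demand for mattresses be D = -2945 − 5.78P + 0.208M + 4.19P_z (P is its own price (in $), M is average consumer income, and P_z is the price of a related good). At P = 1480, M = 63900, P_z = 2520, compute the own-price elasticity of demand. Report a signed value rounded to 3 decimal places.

At the given values, D = -2945 − 5.78(1480) + 0.208(63900) + 4.19(2520) = 12350.6.
∂D/∂P = −5.78.
E = (-5.78) × (1480/12350.6) = -0.69263…

-0.693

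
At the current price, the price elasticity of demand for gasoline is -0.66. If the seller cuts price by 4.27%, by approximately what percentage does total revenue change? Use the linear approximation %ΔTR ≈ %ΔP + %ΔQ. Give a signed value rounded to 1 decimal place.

-1.5%

%ΔQ ≈ Ed × %ΔP = (-0.66) × (-4.27%) = +2.8182%
%ΔTR ≈ %ΔP + %ΔQ = (-4.27%) + (+2.8182%) = -1.4518%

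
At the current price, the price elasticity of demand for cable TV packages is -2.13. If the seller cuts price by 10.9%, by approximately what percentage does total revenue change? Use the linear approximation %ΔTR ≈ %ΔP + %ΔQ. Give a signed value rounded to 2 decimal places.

%ΔQ ≈ Ed × %ΔP = (-2.13) × (-10.9%) = +23.2170%
%ΔTR ≈ %ΔP + %ΔQ = (-10.9%) + (+23.2170%) = +12.3170%

+12.32%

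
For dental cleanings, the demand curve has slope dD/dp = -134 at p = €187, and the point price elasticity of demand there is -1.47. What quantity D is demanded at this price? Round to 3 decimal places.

17046.259

Ed = (dD/dp)·(p/D) ⇒ D = (dD/dp)·p/Ed = (-134)·187/(-1.47) = 17046.25850…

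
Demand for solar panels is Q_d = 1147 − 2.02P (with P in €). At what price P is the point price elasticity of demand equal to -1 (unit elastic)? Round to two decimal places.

Ed = −2.02P/(1147 − 2.02P). Set this equal to -1:
2.02P = 1·(1147 − 2.02P) ⇒ 2.02P(1 + 1) = 1·1147
P = 1·1147 / (2.02·2) = 283.9108…

283.91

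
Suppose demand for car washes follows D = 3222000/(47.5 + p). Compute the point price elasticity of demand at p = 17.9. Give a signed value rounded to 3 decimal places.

-0.274

dD/dp = −3222000/(47.5 + p)² = -753.304. At p = 17.9, D = 49266.1.
Ed = (dD/dp)·(p/D) = (-753.304) × (17.9/49266.1) = -0.27370…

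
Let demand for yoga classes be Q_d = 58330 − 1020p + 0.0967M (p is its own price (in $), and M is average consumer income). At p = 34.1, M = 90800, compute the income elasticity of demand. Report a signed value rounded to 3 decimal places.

At the given values, Q_d = 58330 − 1020(34.1) + 0.0967(90800) = 32328.36.
∂Q_d/∂M = 0.0967.
E = (0.0967) × (90800/32328.36) = 0.27159…

0.272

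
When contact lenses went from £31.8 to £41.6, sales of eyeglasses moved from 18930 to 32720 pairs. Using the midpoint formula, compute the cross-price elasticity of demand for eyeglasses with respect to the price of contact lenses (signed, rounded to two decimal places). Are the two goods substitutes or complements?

%ΔQ_{eyeglasses} = (32720 − 18930)/avg = 13790/25825 = 0.533978…
%ΔP_{contact lenses} = (41.6 − 31.8)/avg = 9.8/36.7 = 0.267029…
E_cross = (13790/25825) / (9.8/36.7) = 1.9996…
E_cross > 0 ⇒ the goods are substitutes.

2.00; substitutes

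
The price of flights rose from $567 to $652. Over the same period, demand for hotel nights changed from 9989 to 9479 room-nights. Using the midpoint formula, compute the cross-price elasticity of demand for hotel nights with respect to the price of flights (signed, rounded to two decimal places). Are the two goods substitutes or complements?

%ΔQ_{hotel nights} = (9479 − 9989)/avg = -510/9734 = -0.052393…
%ΔP_{flights} = (652 − 567)/avg = 85/609.5 = 0.139458…
E_cross = (-510/9734) / (85/609.5) = -0.3756…
E_cross < 0 ⇒ the goods are complements.

-0.38; complements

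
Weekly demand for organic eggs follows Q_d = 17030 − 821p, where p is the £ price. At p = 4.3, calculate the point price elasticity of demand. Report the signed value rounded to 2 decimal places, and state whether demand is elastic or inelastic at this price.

-0.26; inelastic

dQ_d/dp = −821. At p = 4.3, Q_d = 17030 − 821(4.3) = 13499.7.
Ed = (dQ_d/dp)·(p/Q_d) = −821 × (4.3/13499.7) = -0.2615…
|Ed| = 0.26 < 1, so demand is inelastic.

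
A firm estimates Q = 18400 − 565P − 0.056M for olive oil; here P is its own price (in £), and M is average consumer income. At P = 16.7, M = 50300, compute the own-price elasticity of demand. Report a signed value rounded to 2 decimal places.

At the given values, Q = 18400 − 565(16.7) − 0.056(50300) = 6147.7.
∂Q/∂P = −565.
E = (-565) × (16.7/6147.7) = -1.5348…

-1.53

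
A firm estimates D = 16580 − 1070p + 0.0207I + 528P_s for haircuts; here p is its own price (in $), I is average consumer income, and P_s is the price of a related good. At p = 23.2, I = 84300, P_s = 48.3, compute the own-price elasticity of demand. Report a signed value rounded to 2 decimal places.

At the given values, D = 16580 − 1070(23.2) + 0.0207(84300) + 528(48.3) = 19003.41.
∂D/∂p = −1070.
E = (-1070) × (23.2/19003.41) = -1.3062…

-1.31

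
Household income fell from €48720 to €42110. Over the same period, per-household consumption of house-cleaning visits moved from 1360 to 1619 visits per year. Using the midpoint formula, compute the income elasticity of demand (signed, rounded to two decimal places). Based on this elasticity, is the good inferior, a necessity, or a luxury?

-1.19; inferior

%ΔQ = (1619 − 1360)/[( 1360 + 1619)/2] = 259/1489.5 = 0.173883…
%ΔIncome = (42110 − 48720)/[( 48720 + 42110)/2] = -6610/45415 = -0.145546…
E_income = (259/1489.5) / (-6610/45415) = -1.1946…
E_income < 0 ⇒ inferior good.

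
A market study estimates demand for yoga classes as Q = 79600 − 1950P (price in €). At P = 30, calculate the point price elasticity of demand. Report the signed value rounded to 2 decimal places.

dQ/dP = −1950. At P = 30, Q = 79600 − 1950(30) = 21100.
Ed = (dQ/dP)·(P/Q) = −1950 × (30/21100) = -2.7725…

-2.77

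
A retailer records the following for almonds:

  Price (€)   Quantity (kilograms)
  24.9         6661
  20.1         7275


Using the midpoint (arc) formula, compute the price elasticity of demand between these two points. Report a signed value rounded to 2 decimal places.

%ΔQ = (7275 − 6661) / [(6661 + 7275)/2] = 614/6968 = 0.088117…
%ΔP = (20.1 − 24.9) / [(24.9 + 20.1)/2] = -4.8/22.5 = -0.213333…
Arc Ed = %ΔQ / %ΔP = (614/6968) / (-4.8/22.5) = -0.4130…

-0.41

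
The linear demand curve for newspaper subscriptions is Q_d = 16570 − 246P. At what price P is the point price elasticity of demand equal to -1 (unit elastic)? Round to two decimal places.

33.68

Ed = −246P/(16570 − 246P). Set this equal to -1:
246P = 1·(16570 − 246P) ⇒ 246P(1 + 1) = 1·16570
P = 1·16570 / (246·2) = 33.6788…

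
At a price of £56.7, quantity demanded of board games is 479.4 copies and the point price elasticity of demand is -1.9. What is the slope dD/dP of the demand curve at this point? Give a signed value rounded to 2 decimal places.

Ed = (dD/dP)·(P/D) ⇒ dD/dP = Ed·D/P = (-1.9)·479.4/56.7 = -16.0645…

-16.06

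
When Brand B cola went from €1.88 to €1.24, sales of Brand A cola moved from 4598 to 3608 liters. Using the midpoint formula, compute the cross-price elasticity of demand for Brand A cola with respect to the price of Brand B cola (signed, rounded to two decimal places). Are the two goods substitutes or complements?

0.59; substitutes

%ΔQ_{Brand A cola} = (3608 − 4598)/avg = -990/4103 = -0.241286…
%ΔP_{Brand B cola} = (1.24 − 1.88)/avg = -0.64/1.56 = -0.410256…
E_cross = (-990/4103) / (-0.64/1.56) = 0.5881…
E_cross > 0 ⇒ the goods are substitutes.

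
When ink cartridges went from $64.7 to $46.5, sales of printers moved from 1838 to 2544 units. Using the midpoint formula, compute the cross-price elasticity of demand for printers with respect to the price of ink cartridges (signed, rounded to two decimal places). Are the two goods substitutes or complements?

%ΔQ_{printers} = (2544 − 1838)/avg = 706/2191 = 0.322227…
%ΔP_{ink cartridges} = (46.5 − 64.7)/avg = -18.2/55.6 = -0.327338…
E_cross = (706/2191) / (-18.2/55.6) = -0.9843…
E_cross < 0 ⇒ the goods are complements.

-0.98; complements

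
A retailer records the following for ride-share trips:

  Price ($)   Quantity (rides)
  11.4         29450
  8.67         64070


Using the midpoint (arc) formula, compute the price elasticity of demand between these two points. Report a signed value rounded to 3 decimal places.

%ΔQ = (64070 − 29450) / [(29450 + 64070)/2] = 34620/46760 = 0.740376…
%ΔP = (8.67 − 11.4) / [(11.4 + 8.67)/2] = -2.73/10.035 = -0.272047…
Arc Ed = %ΔQ / %ΔP = (34620/46760) / (-2.73/10.035) = -2.72149…

-2.721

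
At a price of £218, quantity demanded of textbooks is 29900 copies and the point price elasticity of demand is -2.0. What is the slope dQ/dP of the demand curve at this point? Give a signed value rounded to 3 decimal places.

-274.312

Ed = (dQ/dP)·(P/Q) ⇒ dQ/dP = Ed·Q/P = (-2.0)·29900/218 = -274.31192…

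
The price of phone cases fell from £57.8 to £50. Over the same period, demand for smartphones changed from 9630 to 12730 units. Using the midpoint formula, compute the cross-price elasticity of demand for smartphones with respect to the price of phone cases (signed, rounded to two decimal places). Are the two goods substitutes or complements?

%ΔQ_{smartphones} = (12730 − 9630)/avg = 3100/11180 = 0.277280…
%ΔP_{phone cases} = (50 − 57.8)/avg = -7.8/53.9 = -0.144712…
E_cross = (3100/11180) / (-7.8/53.9) = -1.9160…
E_cross < 0 ⇒ the goods are complements.

-1.92; complements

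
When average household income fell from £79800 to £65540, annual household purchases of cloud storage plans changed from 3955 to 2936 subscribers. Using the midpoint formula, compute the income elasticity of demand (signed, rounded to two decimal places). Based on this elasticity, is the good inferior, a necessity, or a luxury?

%ΔQ = (2936 − 3955)/[( 3955 + 2936)/2] = -1019/3445.5 = -0.295748…
%ΔIncome = (65540 − 79800)/[( 79800 + 65540)/2] = -14260/72670 = -0.196229…
E_income = (-1019/3445.5) / (-14260/72670) = 1.5071…
E_income > 1 ⇒ normal good, luxury.

1.51; luxury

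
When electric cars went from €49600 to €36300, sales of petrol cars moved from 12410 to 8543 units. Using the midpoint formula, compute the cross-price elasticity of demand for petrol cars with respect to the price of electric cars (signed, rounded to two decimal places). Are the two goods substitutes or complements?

%ΔQ_{petrol cars} = (8543 − 12410)/avg = -3867/10476.5 = -0.369111…
%ΔP_{electric cars} = (36300 − 49600)/avg = -13300/42950 = -0.309662…
E_cross = (-3867/10476.5) / (-13300/42950) = 1.1919…
E_cross > 0 ⇒ the goods are substitutes.

1.19; substitutes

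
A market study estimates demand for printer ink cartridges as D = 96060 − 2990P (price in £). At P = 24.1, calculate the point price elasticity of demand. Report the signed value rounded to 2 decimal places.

-3.00

dD/dP = −2990. At P = 24.1, D = 96060 − 2990(24.1) = 24001.
Ed = (dD/dP)·(P/D) = −2990 × (24.1/24001) = -3.0023…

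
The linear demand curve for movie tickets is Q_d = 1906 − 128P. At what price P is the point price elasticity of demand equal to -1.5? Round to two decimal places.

8.93

Ed = −128P/(1906 − 128P). Set this equal to -1.5:
128P = 1.5·(1906 − 128P) ⇒ 128P(1 + 1.5) = 1.5·1906
P = 1.5·1906 / (128·2.5) = 8.9343…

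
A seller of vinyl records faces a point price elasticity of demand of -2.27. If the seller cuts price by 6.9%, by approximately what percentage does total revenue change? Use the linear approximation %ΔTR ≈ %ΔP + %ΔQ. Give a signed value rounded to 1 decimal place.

%ΔQ ≈ Ed × %ΔP = (-2.27) × (-6.9%) = +15.6630%
%ΔTR ≈ %ΔP + %ΔQ = (-6.9%) + (+15.6630%) = +8.7630%

+8.8%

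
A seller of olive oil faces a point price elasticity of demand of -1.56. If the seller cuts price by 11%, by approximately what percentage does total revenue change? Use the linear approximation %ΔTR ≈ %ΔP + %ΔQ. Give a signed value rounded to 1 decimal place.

+6.2%

%ΔQ ≈ Ed × %ΔP = (-1.56) × (-11%) = +17.1600%
%ΔTR ≈ %ΔP + %ΔQ = (-11%) + (+17.1600%) = +6.1600%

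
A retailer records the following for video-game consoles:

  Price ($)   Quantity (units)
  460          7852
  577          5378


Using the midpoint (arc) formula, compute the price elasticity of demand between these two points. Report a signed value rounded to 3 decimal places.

%ΔQ = (5378 − 7852) / [(7852 + 5378)/2] = -2474/6615 = -0.373998…
%ΔP = (577 − 460) / [(460 + 577)/2] = 117/518.5 = 0.225650…
Arc Ed = %ΔQ / %ΔP = (-2474/6615) / (117/518.5) = -1.65742…

-1.657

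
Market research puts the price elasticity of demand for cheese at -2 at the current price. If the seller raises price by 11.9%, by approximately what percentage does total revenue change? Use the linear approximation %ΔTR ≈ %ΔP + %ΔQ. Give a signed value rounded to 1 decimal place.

-11.9%

%ΔQ ≈ Ed × %ΔP = (-2) × (+11.9%) = -23.8000%
%ΔTR ≈ %ΔP + %ΔQ = (+11.9%) + (-23.8000%) = -11.9000%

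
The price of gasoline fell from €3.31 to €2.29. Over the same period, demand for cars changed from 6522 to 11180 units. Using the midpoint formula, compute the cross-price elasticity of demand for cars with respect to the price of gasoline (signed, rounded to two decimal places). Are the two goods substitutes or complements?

%ΔQ_{cars} = (11180 − 6522)/avg = 4658/8851 = 0.526268…
%ΔP_{gasoline} = (2.29 − 3.31)/avg = -1.02/2.8 = -0.364285…
E_cross = (4658/8851) / (-1.02/2.8) = -1.4446…
E_cross < 0 ⇒ the goods are complements.

-1.44; complements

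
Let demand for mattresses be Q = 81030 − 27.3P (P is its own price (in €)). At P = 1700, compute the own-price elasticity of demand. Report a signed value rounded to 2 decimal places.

-1.34

At the given values, Q = 81030 − 27.3(1700) = 34620.
∂Q/∂P = −27.3.
E = (-27.3) × (1700/34620) = -1.3405…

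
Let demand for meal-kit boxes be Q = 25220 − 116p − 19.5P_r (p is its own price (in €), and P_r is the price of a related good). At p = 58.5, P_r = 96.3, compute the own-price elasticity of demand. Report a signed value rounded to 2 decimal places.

At the given values, Q = 25220 − 116(58.5) − 19.5(96.3) = 16556.15.
∂Q/∂p = −116.
E = (-116) × (58.5/16556.15) = -0.4098…

-0.41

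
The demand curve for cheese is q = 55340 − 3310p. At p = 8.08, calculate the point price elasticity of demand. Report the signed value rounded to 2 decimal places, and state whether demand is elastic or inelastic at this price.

dq/dp = −3310. At p = 8.08, q = 55340 − 3310(8.08) = 28595.2.
Ed = (dq/dp)·(p/q) = −3310 × (8.08/28595.2) = -0.9352…
|Ed| = 0.94 < 1, so demand is inelastic.

-0.94; inelastic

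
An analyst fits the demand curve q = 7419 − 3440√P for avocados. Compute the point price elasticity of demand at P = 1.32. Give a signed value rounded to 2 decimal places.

dq/dP = −3440/(2√P) = -1497.07. At P = 1.32, q = 3466.74.
Ed = (dq/dP)·(P/q) = (-1497.07) × (1.32/3466.74) = -0.5700…

-0.57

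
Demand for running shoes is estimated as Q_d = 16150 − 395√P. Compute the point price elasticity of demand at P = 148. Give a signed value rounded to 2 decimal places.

-0.21

dQ_d/dP = −395/(2√P) = -16.2344. At P = 148, Q_d = 11344.6.
Ed = (dQ_d/dP)·(P/Q_d) = (-16.2344) × (148/11344.6) = -0.2117…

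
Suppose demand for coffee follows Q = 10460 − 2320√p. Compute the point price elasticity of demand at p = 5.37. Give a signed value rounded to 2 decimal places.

-0.53

dQ/dp = −2320/(2√p) = -500.577. At p = 5.37, Q = 5083.8.
Ed = (dQ/dp)·(p/Q) = (-500.577) × (5.37/5083.8) = -0.5287…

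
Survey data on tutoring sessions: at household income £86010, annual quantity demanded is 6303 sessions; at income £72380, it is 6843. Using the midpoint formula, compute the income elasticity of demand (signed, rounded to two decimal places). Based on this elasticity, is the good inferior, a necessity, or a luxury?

-0.48; inferior

%ΔQ = (6843 − 6303)/[( 6303 + 6843)/2] = 540/6573 = 0.082154…
%ΔIncome = (72380 − 86010)/[( 86010 + 72380)/2] = -13630/79195 = -0.172106…
E_income = (540/6573) / (-13630/79195) = -0.4773…
E_income < 0 ⇒ inferior good.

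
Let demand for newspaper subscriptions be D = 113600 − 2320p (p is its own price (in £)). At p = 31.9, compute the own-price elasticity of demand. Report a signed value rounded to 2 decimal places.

-1.87

At the given values, D = 113600 − 2320(31.9) = 39592.
∂D/∂p = −2320.
E = (-2320) × (31.9/39592) = -1.8692…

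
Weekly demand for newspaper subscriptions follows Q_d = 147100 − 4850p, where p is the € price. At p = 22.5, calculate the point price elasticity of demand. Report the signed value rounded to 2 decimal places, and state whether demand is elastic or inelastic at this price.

-2.87; elastic

dQ_d/dp = −4850. At p = 22.5, Q_d = 147100 − 4850(22.5) = 37975.
Ed = (dQ_d/dp)·(p/Q_d) = −4850 × (22.5/37975) = -2.8736…
|Ed| = 2.87 > 1, so demand is elastic.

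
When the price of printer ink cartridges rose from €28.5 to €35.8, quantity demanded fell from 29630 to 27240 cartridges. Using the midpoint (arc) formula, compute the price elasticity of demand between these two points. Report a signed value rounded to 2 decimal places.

-0.37

%ΔQ = (27240 − 29630) / [(29630 + 27240)/2] = -2390/28435 = -0.084051…
%ΔP = (35.8 − 28.5) / [(28.5 + 35.8)/2] = 7.3/32.15 = 0.227060…
Arc Ed = %ΔQ / %ΔP = (-2390/28435) / (7.3/32.15) = -0.3701…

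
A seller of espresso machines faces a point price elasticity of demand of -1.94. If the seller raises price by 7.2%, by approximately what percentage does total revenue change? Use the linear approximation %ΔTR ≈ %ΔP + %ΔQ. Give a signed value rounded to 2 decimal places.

-6.77%

%ΔQ ≈ Ed × %ΔP = (-1.94) × (+7.2%) = -13.9680%
%ΔTR ≈ %ΔP + %ΔQ = (+7.2%) + (-13.9680%) = -6.7680%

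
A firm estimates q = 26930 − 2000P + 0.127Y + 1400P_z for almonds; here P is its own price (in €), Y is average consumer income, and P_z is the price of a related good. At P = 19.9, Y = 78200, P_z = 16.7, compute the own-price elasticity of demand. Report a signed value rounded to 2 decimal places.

At the given values, q = 26930 − 2000(19.9) + 0.127(78200) + 1400(16.7) = 20441.4.
∂q/∂P = −2000.
E = (-2000) × (19.9/20441.4) = -1.9470…

-1.95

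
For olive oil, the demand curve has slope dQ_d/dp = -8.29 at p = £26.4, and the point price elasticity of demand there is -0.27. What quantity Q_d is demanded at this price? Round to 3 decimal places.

Ed = (dQ_d/dp)·(p/Q_d) ⇒ Q_d = (dQ_d/dp)·p/Ed = (-8.29)·26.4/(-0.27) = 810.57777…

810.578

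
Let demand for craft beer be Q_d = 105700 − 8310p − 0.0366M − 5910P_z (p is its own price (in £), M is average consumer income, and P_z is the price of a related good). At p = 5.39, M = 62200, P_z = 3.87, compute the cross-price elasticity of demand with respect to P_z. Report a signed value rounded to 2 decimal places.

-0.64

At the given values, Q_d = 105700 − 8310(5.39) − 0.0366(62200) − 5910(3.87) = 35760.88.
∂Q_d/∂P_z = -5910.
E = (-5910) × (3.87/35760.88) = -0.6395…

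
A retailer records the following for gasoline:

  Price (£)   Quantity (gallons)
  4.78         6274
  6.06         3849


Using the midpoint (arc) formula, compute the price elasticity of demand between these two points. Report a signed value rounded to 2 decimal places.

-2.03

%ΔQ = (3849 − 6274) / [(6274 + 3849)/2] = -2425/5061.5 = -0.479106…
%ΔP = (6.06 − 4.78) / [(4.78 + 6.06)/2] = 1.28/5.42 = 0.236162…
Arc Ed = %ΔQ / %ΔP = (-2425/5061.5) / (1.28/5.42) = -2.0287…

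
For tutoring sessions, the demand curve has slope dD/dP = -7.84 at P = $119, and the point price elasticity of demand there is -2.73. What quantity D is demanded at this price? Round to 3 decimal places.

Ed = (dD/dP)·(P/D) ⇒ D = (dD/dP)·P/Ed = (-7.84)·119/(-2.73) = 341.74358…

341.744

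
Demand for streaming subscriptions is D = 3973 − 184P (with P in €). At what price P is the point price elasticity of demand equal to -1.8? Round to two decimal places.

Ed = −184P/(3973 − 184P). Set this equal to -1.8:
184P = 1.8·(3973 − 184P) ⇒ 184P(1 + 1.8) = 1.8·3973
P = 1.8·3973 / (184·2.8) = 13.8808…

13.88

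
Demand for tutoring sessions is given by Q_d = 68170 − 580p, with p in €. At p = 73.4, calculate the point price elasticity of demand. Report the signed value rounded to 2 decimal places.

-1.66

dQ_d/dp = −580. At p = 73.4, Q_d = 68170 − 580(73.4) = 25598.
Ed = (dQ_d/dp)·(p/Q_d) = −580 × (73.4/25598) = -1.6630…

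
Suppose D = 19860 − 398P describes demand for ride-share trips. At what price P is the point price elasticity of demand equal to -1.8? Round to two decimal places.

Ed = −398P/(19860 − 398P). Set this equal to -1.8:
398P = 1.8·(19860 − 398P) ⇒ 398P(1 + 1.8) = 1.8·19860
P = 1.8·19860 / (398·2.8) = 32.0782…

32.08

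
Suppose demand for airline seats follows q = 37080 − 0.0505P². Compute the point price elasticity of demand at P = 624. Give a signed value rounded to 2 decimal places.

dq/dP = −2·0.0505·P = -63.024. At P = 624, q = 17416.512.
Ed = (dq/dP)·(P/q) = (-63.024) × (624/17416.512) = -2.2580…

-2.26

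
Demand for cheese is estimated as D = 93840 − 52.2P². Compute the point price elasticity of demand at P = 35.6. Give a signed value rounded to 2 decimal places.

dD/dP = −2·52.2·P = -3716.64. At P = 35.6, D = 27683.808.
Ed = (dD/dP)·(P/D) = (-3716.64) × (35.6/27683.808) = -4.7794…

-4.78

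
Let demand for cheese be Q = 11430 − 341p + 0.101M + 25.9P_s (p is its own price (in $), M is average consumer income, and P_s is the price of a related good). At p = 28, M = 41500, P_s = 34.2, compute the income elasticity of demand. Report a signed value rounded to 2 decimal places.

0.60

At the given values, Q = 11430 − 341(28) + 0.101(41500) + 25.9(34.2) = 6959.28.
∂Q/∂M = 0.101.
E = (0.101) × (41500/6959.28) = 0.6022…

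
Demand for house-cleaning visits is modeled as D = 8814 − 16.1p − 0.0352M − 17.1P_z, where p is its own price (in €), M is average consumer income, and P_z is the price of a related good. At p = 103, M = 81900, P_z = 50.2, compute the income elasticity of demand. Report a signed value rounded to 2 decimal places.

At the given values, D = 8814 − 16.1(103) − 0.0352(81900) − 17.1(50.2) = 3414.4.
∂D/∂M = -0.0352.
E = (-0.0352) × (81900/3414.4) = -0.8443…

-0.84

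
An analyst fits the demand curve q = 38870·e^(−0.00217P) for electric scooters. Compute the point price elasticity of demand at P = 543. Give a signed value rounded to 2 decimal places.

dq/dP = −0.00217·q = -25.9622. At P = 543, q = 11964.1.
Ed = (dq/dP)·(P/q) = (-25.9622) × (543/11964.1) = -1.1783…

-1.18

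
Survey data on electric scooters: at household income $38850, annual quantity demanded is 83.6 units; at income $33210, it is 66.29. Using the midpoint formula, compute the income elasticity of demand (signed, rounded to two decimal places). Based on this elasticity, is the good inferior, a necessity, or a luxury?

1.48; luxury

%ΔQ = (66.29 − 83.6)/[( 83.6 + 66.29)/2] = -17.31/74.945 = -0.230969…
%ΔIncome = (33210 − 38850)/[( 38850 + 33210)/2] = -5640/36030 = -0.156536…
E_income = (-17.31/74.945) / (-5640/36030) = 1.4755…
E_income > 1 ⇒ normal good, luxury.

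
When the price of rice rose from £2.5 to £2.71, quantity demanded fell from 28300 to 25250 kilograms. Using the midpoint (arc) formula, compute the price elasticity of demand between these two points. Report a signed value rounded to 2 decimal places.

-1.41

%ΔQ = (25250 − 28300) / [(28300 + 25250)/2] = -3050/26775 = -0.113912…
%ΔP = (2.71 − 2.5) / [(2.5 + 2.71)/2] = 0.21/2.605 = 0.080614…
Arc Ed = %ΔQ / %ΔP = (-3050/26775) / (0.21/2.605) = -1.4130…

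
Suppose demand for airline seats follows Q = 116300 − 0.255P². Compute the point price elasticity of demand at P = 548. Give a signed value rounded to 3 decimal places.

dQ/dP = −2·0.255·P = -279.48. At P = 548, Q = 39722.48.
Ed = (dQ/dP)·(P/Q) = (-279.48) × (548/39722.48) = -3.85562…

-3.856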